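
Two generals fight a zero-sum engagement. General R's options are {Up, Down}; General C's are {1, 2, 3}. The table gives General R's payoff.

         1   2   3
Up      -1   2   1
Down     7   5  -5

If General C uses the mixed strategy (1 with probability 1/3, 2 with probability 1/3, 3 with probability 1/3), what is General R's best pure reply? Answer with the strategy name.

Expected payoff of Up: (1/3)·(-1) + (1/3)·2 + (1/3)·1 = 2/3.
Expected payoff of Down: (1/3)·7 + (1/3)·5 + (1/3)·(-5) = 7/3.
The largest is 7/3, so General R's best response is Down.

Down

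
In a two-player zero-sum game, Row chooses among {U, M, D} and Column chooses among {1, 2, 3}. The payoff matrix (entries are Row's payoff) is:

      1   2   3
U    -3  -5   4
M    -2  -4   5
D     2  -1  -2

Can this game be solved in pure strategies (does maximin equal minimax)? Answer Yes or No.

Row minima: U → -5, M → -4, D → -2; maximin = -2.
Column maxima: 1 → 2, 2 → -1, 3 → 5; minimax = -1.
-2 ≠ -1, so no pure-strategy equilibrium exists.

No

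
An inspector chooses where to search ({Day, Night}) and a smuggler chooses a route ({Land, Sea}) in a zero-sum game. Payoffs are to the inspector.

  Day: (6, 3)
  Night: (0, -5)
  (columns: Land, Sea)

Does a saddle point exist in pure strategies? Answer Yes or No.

Yes

Row minima: Day → 3, Night → -5; maximin = 3.
Column maxima: Land → 6, Sea → 3; minimax = 3.
maximin = minimax = 3, so a saddle point exists.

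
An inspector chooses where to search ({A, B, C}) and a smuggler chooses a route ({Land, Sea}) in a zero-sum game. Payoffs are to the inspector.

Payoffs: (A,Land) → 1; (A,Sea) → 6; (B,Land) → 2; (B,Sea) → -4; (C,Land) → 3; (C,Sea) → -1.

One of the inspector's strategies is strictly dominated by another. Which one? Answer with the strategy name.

B

C gives a strictly higher payoff than B against every column: 3 > 2, -1 > -4.
So B is strictly dominated and the inspector never plays it.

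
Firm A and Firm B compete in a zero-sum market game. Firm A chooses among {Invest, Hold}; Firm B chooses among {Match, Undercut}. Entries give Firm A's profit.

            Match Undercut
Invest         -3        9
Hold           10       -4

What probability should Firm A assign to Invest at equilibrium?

7/13

Row minima: Invest → -3, Hold → -4; maximin = -3.
Column maxima: Match → 10, Undercut → 9; minimax = 9.
-3 ≠ 9, so there is no saddle point; optimal play is mixed.
Let Firm A play Invest with probability p. Expected payoff against Match: (-3)p + 10(1−p) = −13p + 10; against Undercut: 9p + (-4)(1−p) = 13p − 4.
Setting these equal: −13p + 10 = 13p − 4 ⇒ −26p = -14 ⇒ p = 7/13, and the value is (-13)·(7/13) + 10 = 3.
For Firm B: with q = P(Match), equating Invest's and Hold's payoffs gives −12q + 9 = 14q − 4 ⇒ q = 1/2.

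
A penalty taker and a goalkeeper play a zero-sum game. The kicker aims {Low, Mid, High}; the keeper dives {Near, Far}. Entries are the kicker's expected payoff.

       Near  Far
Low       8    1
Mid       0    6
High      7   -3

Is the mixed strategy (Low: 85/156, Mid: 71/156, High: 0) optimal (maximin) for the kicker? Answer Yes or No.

No

Against Near this mix gives (85/156)·8 + (71/156)·0 = 170/39.
Against Far this mix gives (85/156)·1 + (71/156)·6 = 511/156.
The keeper will play Far, holding the kicker to 511/156. Shifting weight toward the row that does better against Far would raise this floor (the equalizing mix achieves 48/13 against both Far and Near), so the proposed strategy is not optimal.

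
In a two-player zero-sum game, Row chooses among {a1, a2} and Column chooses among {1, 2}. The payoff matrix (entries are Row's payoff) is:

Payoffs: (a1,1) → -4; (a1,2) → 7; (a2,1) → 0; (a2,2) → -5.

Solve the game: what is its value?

-5/4

Row minima: a1 → -4, a2 → -5; maximin = -4.
Column maxima: 1 → 0, 2 → 7; minimax = 0.
-4 ≠ 0, so there is no saddle point; optimal play is mixed.
Let Row play a1 with probability p. Expected payoff against 1: (-4)p + 0(1−p) = −4p; against 2: 7p + (-5)(1−p) = 12p − 5.
Setting these equal: −4p = 12p − 5 ⇒ −16p = -5 ⇒ p = 5/16, and the value is (-4)·(5/16) = -5/4.
For Column: with q = P(1), equating a1's and a2's payoffs gives −11q + 7 = 5q − 5 ⇒ q = 3/4.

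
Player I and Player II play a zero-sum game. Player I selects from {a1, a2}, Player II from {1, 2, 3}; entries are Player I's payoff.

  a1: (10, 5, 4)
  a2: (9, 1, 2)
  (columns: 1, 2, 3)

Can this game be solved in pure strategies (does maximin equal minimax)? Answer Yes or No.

Yes

Row minima: a1 → 4, a2 → 1; maximin = 4.
Column maxima: 1 → 10, 2 → 5, 3 → 4; minimax = 4.
maximin = minimax = 4, so a saddle point exists.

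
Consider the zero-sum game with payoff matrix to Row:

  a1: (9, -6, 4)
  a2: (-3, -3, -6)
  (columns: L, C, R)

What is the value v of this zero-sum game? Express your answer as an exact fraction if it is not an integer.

-48/13

Row minima: a1 → -6, a2 → -6; maximin = -6.
Column maxima: L → 9, C → -3, R → 4; minimax = -3.
-6 ≠ -3, so there is no saddle point; optimal play is mixed.
L is strictly dominated by R (it gives Row strictly more in every row), so Column never plays it.
On the remaining 2×2 (a1, a2 vs C, R):
Let Row play a1 with probability p. Expected payoff against C: (-6)p + (-3)(1−p) = −3p − 3; against R: 4p + (-6)(1−p) = 10p − 6.
Setting these equal: −3p − 3 = 10p − 6 ⇒ −13p = -3 ⇒ p = 3/13, and the value is (-3)·(3/13) − 3 = -48/13.
For Column: with q = P(C), equating a1's and a2's payoffs gives −10q + 4 = 3q − 6 ⇒ q = 10/13.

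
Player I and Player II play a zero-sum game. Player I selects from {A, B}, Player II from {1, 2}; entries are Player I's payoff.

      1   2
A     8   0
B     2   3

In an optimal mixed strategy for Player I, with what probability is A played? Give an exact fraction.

Row minima: A → 0, B → 2; maximin = 2.
Column maxima: 1 → 8, 2 → 3; minimax = 3.
2 ≠ 3, so there is no saddle point; optimal play is mixed.
Let Player I play A with probability p. Expected payoff against 1: 8p + 2(1−p) = 6p + 2; against 2: 0p + 3(1−p) = −3p + 3.
Setting these equal: 6p + 2 = −3p + 3 ⇒ 9p = 1 ⇒ p = 1/9, and the value is (6)·(1/9) + 2 = 8/3.
For Player II: with q = P(1), equating A's and B's payoffs gives 8q = −q + 3 ⇒ q = 1/3.

1/9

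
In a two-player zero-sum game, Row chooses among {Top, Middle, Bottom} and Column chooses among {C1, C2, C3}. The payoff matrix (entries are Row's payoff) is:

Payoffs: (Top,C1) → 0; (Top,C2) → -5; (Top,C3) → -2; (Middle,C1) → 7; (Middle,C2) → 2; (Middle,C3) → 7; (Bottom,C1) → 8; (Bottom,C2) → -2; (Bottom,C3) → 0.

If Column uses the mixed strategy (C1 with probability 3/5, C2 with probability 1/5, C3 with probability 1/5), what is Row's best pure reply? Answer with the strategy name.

Expected payoff of Top: (3/5)·0 + (1/5)·(-5) + (1/5)·(-2) = -7/5.
Expected payoff of Middle: (3/5)·7 + (1/5)·2 + (1/5)·7 = 6.
Expected payoff of Bottom: (3/5)·8 + (1/5)·(-2) + (1/5)·0 = 22/5.
The largest is 6, so Row's best response is Middle.

Middle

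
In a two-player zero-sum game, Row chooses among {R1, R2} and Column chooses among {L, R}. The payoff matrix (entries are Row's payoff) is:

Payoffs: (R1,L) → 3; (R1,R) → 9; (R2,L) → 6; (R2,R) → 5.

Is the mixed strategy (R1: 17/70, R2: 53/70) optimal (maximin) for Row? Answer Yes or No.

No

Against L this mix gives (17/70)·3 + (53/70)·6 = 369/70.
Against R this mix gives (17/70)·9 + (53/70)·5 = 209/35.
Column will play L, holding Row to 369/70. Shifting weight toward the row that does better against L would raise this floor (the equalizing mix achieves 39/7 against both L and R), so the proposed strategy is not optimal.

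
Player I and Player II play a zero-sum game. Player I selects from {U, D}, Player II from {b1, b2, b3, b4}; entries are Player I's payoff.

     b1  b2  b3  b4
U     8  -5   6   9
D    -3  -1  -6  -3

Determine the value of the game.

-9/4

Row minima: U → -5, D → -6; maximin = -5.
Column maxima: b1 → 8, b2 → -1, b3 → 6, b4 → 9; minimax = -1.
-5 ≠ -1, so there is no saddle point; optimal play is mixed.
b1 is strictly dominated by b3 (it gives Player I strictly more in every row), so Player II never plays it.
b4 is strictly dominated by b3 (it gives Player I strictly more in every row), so Player II never plays it.
On the remaining 2×2 (U, D vs b2, b3):
Let Player I play U with probability p. Expected payoff against b2: (-5)p + (-1)(1−p) = −4p − 1; against b3: 6p + (-6)(1−p) = 12p − 6.
Setting these equal: −4p − 1 = 12p − 6 ⇒ −16p = -5 ⇒ p = 5/16, and the value is (-4)·(5/16) − 1 = -9/4.
For Player II: with q = P(b2), equating U's and D's payoffs gives −11q + 6 = 5q − 6 ⇒ q = 3/4.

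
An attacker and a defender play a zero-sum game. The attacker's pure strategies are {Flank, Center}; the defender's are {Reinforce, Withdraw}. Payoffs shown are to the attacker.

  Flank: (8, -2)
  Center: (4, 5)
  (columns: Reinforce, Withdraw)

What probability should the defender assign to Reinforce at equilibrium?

7/11

Row minima: Flank → -2, Center → 4; maximin = 4.
Column maxima: Reinforce → 8, Withdraw → 5; minimax = 5.
4 ≠ 5, so there is no saddle point; optimal play is mixed.
Let the attacker play Flank with probability p. Expected payoff against Reinforce: 8p + 4(1−p) = 4p + 4; against Withdraw: (-2)p + 5(1−p) = −7p + 5.
Setting these equal: 4p + 4 = −7p + 5 ⇒ 11p = 1 ⇒ p = 1/11, and the value is (4)·(1/11) + 4 = 48/11.
For the defender: with q = P(Reinforce), equating Flank's and Center's payoffs gives 10q − 2 = −q + 5 ⇒ q = 7/11.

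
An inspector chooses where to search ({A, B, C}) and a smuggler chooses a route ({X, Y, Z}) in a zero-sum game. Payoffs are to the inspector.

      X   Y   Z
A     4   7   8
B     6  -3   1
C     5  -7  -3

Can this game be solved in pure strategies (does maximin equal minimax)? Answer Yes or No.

No

Row minima: A → 4, B → -3, C → -7; maximin = 4.
Column maxima: X → 6, Y → 7, Z → 8; minimax = 6.
4 ≠ 6, so no pure-strategy equilibrium exists.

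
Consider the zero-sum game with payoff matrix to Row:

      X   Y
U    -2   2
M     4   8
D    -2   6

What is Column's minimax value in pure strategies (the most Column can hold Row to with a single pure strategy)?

4

Column maxima: X → 4, Y → 8.
The smallest of these is 4.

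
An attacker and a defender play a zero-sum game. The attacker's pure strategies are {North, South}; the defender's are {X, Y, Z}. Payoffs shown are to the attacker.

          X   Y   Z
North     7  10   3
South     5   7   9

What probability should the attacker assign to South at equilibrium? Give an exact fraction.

1/2

Row minima: North → 3, South → 5; maximin = 5.
Column maxima: X → 7, Y → 10, Z → 9; minimax = 7.
5 ≠ 7, so there is no saddle point; optimal play is mixed.
Y is strictly dominated by X (it gives the attacker strictly more in every row), so the defender never plays it.
On the remaining 2×2 (North, South vs X, Z):
Let the attacker play North with probability p. Expected payoff against X: 7p + 5(1−p) = 2p + 5; against Z: 3p + 9(1−p) = −6p + 9.
Setting these equal: 2p + 5 = −6p + 9 ⇒ 8p = 4 ⇒ p = 1/2, and the value is (2)·(1/2) + 5 = 6.
For the defender: with q = P(X), equating North's and South's payoffs gives 4q + 3 = −4q + 9 ⇒ q = 3/4.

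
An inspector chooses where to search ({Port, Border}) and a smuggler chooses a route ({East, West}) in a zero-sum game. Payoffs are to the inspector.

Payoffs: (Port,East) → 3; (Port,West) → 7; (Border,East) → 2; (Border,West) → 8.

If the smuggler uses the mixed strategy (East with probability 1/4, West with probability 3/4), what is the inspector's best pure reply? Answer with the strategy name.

Expected payoff of Port: (1/4)·3 + (3/4)·7 = 6.
Expected payoff of Border: (1/4)·2 + (3/4)·8 = 13/2.
The largest is 13/2, so the inspector's best response is Border.

Border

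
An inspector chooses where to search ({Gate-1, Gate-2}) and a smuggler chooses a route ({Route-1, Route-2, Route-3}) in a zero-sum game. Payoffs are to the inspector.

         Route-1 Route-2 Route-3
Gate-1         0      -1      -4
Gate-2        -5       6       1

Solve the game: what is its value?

Row minima: Gate-1 → -4, Gate-2 → -5; maximin = -4.
Column maxima: Route-1 → 0, Route-2 → 6, Route-3 → 1; minimax = 0.
-4 ≠ 0, so there is no saddle point; optimal play is mixed.
Route-2 is strictly dominated by Route-3 (it gives the inspector strictly more in every row), so the smuggler never plays it.
On the remaining 2×2 (Gate-1, Gate-2 vs Route-1, Route-3):
Let the inspector play Gate-1 with probability p. Expected payoff against Route-1: 0p + (-5)(1−p) = 5p − 5; against Route-3: (-4)p + 1(1−p) = −5p + 1.
Setting these equal: 5p − 5 = −5p + 1 ⇒ 10p = 6 ⇒ p = 3/5, and the value is (5)·(3/5) − 5 = -2.
For the smuggler: with q = P(Route-1), equating Gate-1's and Gate-2's payoffs gives 4q − 4 = −6q + 1 ⇒ q = 1/2.

-2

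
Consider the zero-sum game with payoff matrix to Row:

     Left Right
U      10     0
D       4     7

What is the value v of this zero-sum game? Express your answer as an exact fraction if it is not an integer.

Row minima: U → 0, D → 4; maximin = 4.
Column maxima: Left → 10, Right → 7; minimax = 7.
4 ≠ 7, so there is no saddle point; optimal play is mixed.
Let Row play U with probability p. Expected payoff against Left: 10p + 4(1−p) = 6p + 4; against Right: 0p + 7(1−p) = −7p + 7.
Setting these equal: 6p + 4 = −7p + 7 ⇒ 13p = 3 ⇒ p = 3/13, and the value is (6)·(3/13) + 4 = 70/13.
For Column: with q = P(Left), equating U's and D's payoffs gives 10q = −3q + 7 ⇒ q = 7/13.

70/13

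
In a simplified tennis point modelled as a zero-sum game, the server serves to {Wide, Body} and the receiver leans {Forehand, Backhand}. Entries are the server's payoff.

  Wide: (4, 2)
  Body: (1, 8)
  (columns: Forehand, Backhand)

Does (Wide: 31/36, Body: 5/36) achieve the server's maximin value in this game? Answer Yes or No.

No

Against Forehand this mix gives (31/36)·4 + (5/36)·1 = 43/12.
Against Backhand this mix gives (31/36)·2 + (5/36)·8 = 17/6.
The receiver will play Backhand, holding the server to 17/6. Shifting weight toward the row that does better against Backhand would raise this floor (the equalizing mix achieves 10/3 against both Backhand and Forehand), so the proposed strategy is not optimal.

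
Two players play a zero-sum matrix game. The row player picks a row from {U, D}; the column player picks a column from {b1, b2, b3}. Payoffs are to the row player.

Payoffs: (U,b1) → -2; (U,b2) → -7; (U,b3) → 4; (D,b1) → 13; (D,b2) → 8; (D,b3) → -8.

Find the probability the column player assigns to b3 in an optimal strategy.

Row minima: U → -7, D → -8; maximin = -7.
Column maxima: b1 → 13, b2 → 8, b3 → 4; minimax = 4.
-7 ≠ 4, so there is no saddle point; optimal play is mixed.
b1 is strictly dominated by b2 (it gives the row player strictly more in every row), so the column player never plays it.
On the remaining 2×2 (U, D vs b2, b3):
Let the row player play U with probability p. Expected payoff against b2: (-7)p + 8(1−p) = −15p + 8; against b3: 4p + (-8)(1−p) = 12p − 8.
Setting these equal: −15p + 8 = 12p − 8 ⇒ −27p = -16 ⇒ p = 16/27, and the value is (-15)·(16/27) + 8 = -8/9.
For the column player: with q = P(b2), equating U's and D's payoffs gives −11q + 4 = 16q − 8 ⇒ q = 4/9.

5/9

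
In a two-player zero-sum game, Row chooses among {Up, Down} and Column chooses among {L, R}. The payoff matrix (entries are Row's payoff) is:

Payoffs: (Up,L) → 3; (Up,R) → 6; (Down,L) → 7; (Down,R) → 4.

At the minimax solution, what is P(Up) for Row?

Row minima: Up → 3, Down → 4; maximin = 4.
Column maxima: L → 7, R → 6; minimax = 6.
4 ≠ 6, so there is no saddle point; optimal play is mixed.
Let Row play Up with probability p. Expected payoff against L: 3p + 7(1−p) = −4p + 7; against R: 6p + 4(1−p) = 2p + 4.
Setting these equal: −4p + 7 = 2p + 4 ⇒ −6p = -3 ⇒ p = 1/2, and the value is (-4)·(1/2) + 7 = 5.
For Column: with q = P(L), equating Up's and Down's payoffs gives −3q + 6 = 3q + 4 ⇒ q = 1/3.

1/2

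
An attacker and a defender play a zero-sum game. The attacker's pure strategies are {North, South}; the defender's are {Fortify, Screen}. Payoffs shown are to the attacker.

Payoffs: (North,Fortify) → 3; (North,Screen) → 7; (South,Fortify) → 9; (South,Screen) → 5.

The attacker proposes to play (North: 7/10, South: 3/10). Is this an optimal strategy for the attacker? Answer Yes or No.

No

Against Fortify this mix gives (7/10)·3 + (3/10)·9 = 24/5.
Against Screen this mix gives (7/10)·7 + (3/10)·5 = 32/5.
The defender will play Fortify, holding the attacker to 24/5. Shifting weight toward the row that does better against Fortify would raise this floor (the equalizing mix achieves 6 against both Fortify and Screen), so the proposed strategy is not optimal.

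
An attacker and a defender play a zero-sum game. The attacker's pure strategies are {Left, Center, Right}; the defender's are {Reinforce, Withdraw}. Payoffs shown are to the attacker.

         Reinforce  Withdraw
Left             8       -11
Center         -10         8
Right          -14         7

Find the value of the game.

-46/37

Row minima: Left → -11, Center → -10, Right → -14; maximin = -10.
Column maxima: Reinforce → 8, Withdraw → 8; minimax = 8.
-10 ≠ 8, so there is no saddle point; optimal play is mixed.
Right is strictly dominated by Center, so the attacker never plays it.
On the remaining 2×2 (Left, Center vs Reinforce, Withdraw):
Let the attacker play Left with probability p. Expected payoff against Reinforce: 8p + (-10)(1−p) = 18p − 10; against Withdraw: (-11)p + 8(1−p) = −19p + 8.
Setting these equal: 18p − 10 = −19p + 8 ⇒ 37p = 18 ⇒ p = 18/37, and the value is (18)·(18/37) − 10 = -46/37.
For the defender: with q = P(Reinforce), equating Left's and Center's payoffs gives 19q − 11 = −18q + 8 ⇒ q = 19/37.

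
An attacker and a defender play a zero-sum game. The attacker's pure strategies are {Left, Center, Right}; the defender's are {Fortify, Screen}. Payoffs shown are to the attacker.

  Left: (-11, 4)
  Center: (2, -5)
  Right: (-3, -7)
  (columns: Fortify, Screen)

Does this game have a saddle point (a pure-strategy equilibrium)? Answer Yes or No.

Row minima: Left → -11, Center → -5, Right → -7; maximin = -5.
Column maxima: Fortify → 2, Screen → 4; minimax = 2.
-5 ≠ 2, so no pure-strategy equilibrium exists.

No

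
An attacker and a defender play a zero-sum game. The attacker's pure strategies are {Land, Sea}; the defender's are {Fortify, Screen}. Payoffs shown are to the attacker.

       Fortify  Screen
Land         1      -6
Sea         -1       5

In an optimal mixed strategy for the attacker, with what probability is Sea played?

7/13

Row minima: Land → -6, Sea → -1; maximin = -1.
Column maxima: Fortify → 1, Screen → 5; minimax = 1.
-1 ≠ 1, so there is no saddle point; optimal play is mixed.
Let the attacker play Land with probability p. Expected payoff against Fortify: 1p + (-1)(1−p) = 2p − 1; against Screen: (-6)p + 5(1−p) = −11p + 5.
Setting these equal: 2p − 1 = −11p + 5 ⇒ 13p = 6 ⇒ p = 6/13, and the value is (2)·(6/13) − 1 = -1/13.
For the defender: with q = P(Fortify), equating Land's and Sea's payoffs gives 7q − 6 = −6q + 5 ⇒ q = 11/13.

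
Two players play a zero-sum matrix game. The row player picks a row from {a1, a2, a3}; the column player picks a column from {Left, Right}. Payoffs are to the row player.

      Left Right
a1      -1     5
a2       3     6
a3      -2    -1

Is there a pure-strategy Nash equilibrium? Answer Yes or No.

Row minima: a1 → -1, a2 → 3, a3 → -2; maximin = 3.
Column maxima: Left → 3, Right → 6; minimax = 3.
maximin = minimax = 3, so a saddle point exists.

Yes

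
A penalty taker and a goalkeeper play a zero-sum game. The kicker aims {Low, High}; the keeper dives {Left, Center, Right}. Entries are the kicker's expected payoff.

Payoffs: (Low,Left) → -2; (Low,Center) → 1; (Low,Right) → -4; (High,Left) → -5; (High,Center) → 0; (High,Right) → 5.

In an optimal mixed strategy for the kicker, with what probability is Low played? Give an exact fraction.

Row minima: Low → -4, High → -5; maximin = -4.
Column maxima: Left → -2, Center → 1, Right → 5; minimax = -2.
-4 ≠ -2, so there is no saddle point; optimal play is mixed.
Center is strictly dominated by Left (it gives the kicker strictly more in every row), so the keeper never plays it.
On the remaining 2×2 (Low, High vs Left, Right):
Let the kicker play Low with probability p. Expected payoff against Left: (-2)p + (-5)(1−p) = 3p − 5; against Right: (-4)p + 5(1−p) = −9p + 5.
Setting these equal: 3p − 5 = −9p + 5 ⇒ 12p = 10 ⇒ p = 5/6, and the value is (3)·(5/6) − 5 = -5/2.
For the keeper: with q = P(Left), equating Low's and High's payoffs gives 2q − 4 = −10q + 5 ⇒ q = 3/4.

5/6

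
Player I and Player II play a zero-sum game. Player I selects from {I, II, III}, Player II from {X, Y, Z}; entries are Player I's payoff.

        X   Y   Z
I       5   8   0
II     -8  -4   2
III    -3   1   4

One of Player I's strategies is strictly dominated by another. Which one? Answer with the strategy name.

II

III gives a strictly higher payoff than II against every column: -3 > -8, 1 > -4, 4 > 2.
So II is strictly dominated and Player I never plays it.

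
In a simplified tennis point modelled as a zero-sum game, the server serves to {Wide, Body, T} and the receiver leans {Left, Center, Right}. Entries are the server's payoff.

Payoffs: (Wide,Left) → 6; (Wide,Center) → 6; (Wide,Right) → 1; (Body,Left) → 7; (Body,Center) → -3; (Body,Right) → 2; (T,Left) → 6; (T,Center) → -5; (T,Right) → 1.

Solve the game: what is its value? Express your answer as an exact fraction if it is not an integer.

3/2

Row minima: Wide → 1, Body → -3, T → -5; maximin = 1.
Column maxima: Left → 7, Center → 6, Right → 2; minimax = 2.
1 ≠ 2, so there is no saddle point; optimal play is mixed.
T is strictly dominated by Body, so the server never plays it.
Left is strictly dominated by Right (it gives the server strictly more in every row), so the receiver never plays it.
On the remaining 2×2 (Wide, Body vs Center, Right):
Let the server play Wide with probability p. Expected payoff against Center: 6p + (-3)(1−p) = 9p − 3; against Right: 1p + 2(1−p) = −p + 2.
Setting these equal: 9p − 3 = −p + 2 ⇒ 10p = 5 ⇒ p = 1/2, and the value is (9)·(1/2) − 3 = 3/2.
For the receiver: with q = P(Center), equating Wide's and Body's payoffs gives 5q + 1 = −5q + 2 ⇒ q = 1/10.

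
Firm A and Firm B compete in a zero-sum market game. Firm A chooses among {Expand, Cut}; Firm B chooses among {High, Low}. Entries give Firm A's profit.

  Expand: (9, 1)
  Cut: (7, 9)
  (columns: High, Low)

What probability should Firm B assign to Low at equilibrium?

1/5

Row minima: Expand → 1, Cut → 7; maximin = 7.
Column maxima: High → 9, Low → 9; minimax = 9.
7 ≠ 9, so there is no saddle point; optimal play is mixed.
Let Firm A play Expand with probability p. Expected payoff against High: 9p + 7(1−p) = 2p + 7; against Low: 1p + 9(1−p) = −8p + 9.
Setting these equal: 2p + 7 = −8p + 9 ⇒ 10p = 2 ⇒ p = 1/5, and the value is (2)·(1/5) + 7 = 37/5.
For Firm B: with q = P(High), equating Expand's and Cut's payoffs gives 8q + 1 = −2q + 9 ⇒ q = 4/5.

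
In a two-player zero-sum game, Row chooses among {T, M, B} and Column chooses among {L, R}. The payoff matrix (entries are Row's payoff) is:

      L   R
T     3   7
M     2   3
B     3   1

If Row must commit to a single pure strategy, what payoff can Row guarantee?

3

Row minima: T → 3, M → 2, B → 1.
The best of these is 3.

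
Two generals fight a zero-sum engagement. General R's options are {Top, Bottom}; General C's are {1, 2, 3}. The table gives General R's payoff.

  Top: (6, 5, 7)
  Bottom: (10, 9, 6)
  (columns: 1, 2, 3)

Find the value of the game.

Row minima: Top → 5, Bottom → 6; maximin = 6.
Column maxima: 1 → 10, 2 → 9, 3 → 7; minimax = 7.
6 ≠ 7, so there is no saddle point; optimal play is mixed.
1 is strictly dominated by 2 (it gives General R strictly more in every row), so General C never plays it.
On the remaining 2×2 (Top, Bottom vs 2, 3):
Let General R play Top with probability p. Expected payoff against 2: 5p + 9(1−p) = −4p + 9; against 3: 7p + 6(1−p) = p + 6.
Setting these equal: −4p + 9 = p + 6 ⇒ −5p = -3 ⇒ p = 3/5, and the value is (-4)·(3/5) + 9 = 33/5.
For General C: with q = P(2), equating Top's and Bottom's payoffs gives −2q + 7 = 3q + 6 ⇒ q = 1/5.

33/5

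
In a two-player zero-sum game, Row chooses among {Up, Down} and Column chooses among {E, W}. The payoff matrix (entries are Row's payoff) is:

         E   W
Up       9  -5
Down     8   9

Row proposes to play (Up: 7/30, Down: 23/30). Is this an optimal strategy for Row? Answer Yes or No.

No

Against E this mix gives (7/30)·9 + (23/30)·8 = 247/30.
Against W this mix gives (7/30)·(-5) + (23/30)·9 = 86/15.
Column will play W, holding Row to 86/15. Shifting weight toward the row that does better against W would raise this floor (the equalizing mix achieves 121/15 against both W and E), so the proposed strategy is not optimal.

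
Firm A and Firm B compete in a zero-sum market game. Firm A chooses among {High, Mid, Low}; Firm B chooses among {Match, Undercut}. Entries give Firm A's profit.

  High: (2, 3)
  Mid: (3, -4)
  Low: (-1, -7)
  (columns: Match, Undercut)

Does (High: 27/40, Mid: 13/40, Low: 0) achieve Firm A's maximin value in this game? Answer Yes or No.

No

Against Match this mix gives (27/40)·2 + (13/40)·3 = 93/40.
Against Undercut this mix gives (27/40)·3 + (13/40)·(-4) = 29/40.
Firm B will play Undercut, holding Firm A to 29/40. Shifting weight toward the row that does better against Undercut would raise this floor (the equalizing mix achieves 17/8 against both Undercut and Match), so the proposed strategy is not optimal.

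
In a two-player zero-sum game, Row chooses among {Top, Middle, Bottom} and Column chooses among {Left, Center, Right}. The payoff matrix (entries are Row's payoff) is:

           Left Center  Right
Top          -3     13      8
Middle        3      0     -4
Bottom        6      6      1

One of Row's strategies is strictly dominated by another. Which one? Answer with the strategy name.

Middle

Bottom gives a strictly higher payoff than Middle against every column: 6 > 3, 6 > 0, 1 > -4.
So Middle is strictly dominated and Row never plays it.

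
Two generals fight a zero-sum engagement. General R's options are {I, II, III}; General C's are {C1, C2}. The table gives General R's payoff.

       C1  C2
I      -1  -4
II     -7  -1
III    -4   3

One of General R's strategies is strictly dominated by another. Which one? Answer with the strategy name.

II

III gives a strictly higher payoff than II against every column: -4 > -7, 3 > -1.
So II is strictly dominated and General R never plays it.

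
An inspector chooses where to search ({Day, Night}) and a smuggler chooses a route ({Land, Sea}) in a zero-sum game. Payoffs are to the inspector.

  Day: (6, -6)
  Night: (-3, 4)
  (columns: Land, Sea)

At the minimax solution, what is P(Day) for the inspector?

Row minima: Day → -6, Night → -3; maximin = -3.
Column maxima: Land → 6, Sea → 4; minimax = 4.
-3 ≠ 4, so there is no saddle point; optimal play is mixed.
Let the inspector play Day with probability p. Expected payoff against Land: 6p + (-3)(1−p) = 9p − 3; against Sea: (-6)p + 4(1−p) = −10p + 4.
Setting these equal: 9p − 3 = −10p + 4 ⇒ 19p = 7 ⇒ p = 7/19, and the value is (9)·(7/19) − 3 = 6/19.
For the smuggler: with q = P(Land), equating Day's and Night's payoffs gives 12q − 6 = −7q + 4 ⇒ q = 10/19.

7/19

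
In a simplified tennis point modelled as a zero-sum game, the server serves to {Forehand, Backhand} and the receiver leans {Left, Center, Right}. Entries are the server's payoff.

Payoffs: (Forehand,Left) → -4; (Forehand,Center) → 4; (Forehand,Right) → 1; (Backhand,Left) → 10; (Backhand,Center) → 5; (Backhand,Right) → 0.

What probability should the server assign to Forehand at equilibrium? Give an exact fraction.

2/3

Row minima: Forehand → -4, Backhand → 0; maximin = 0.
Column maxima: Left → 10, Center → 5, Right → 1; minimax = 1.
0 ≠ 1, so there is no saddle point; optimal play is mixed.
Center is strictly dominated by Right (it gives the server strictly more in every row), so the receiver never plays it.
On the remaining 2×2 (Forehand, Backhand vs Left, Right):
Let the server play Forehand with probability p. Expected payoff against Left: (-4)p + 10(1−p) = −14p + 10; against Right: 1p + 0(1−p) = p.
Setting these equal: −14p + 10 = p ⇒ −15p = -10 ⇒ p = 2/3, and the value is (-14)·(2/3) + 10 = 2/3.
For the receiver: with q = P(Left), equating Forehand's and Backhand's payoffs gives −5q + 1 = 10q ⇒ q = 1/15.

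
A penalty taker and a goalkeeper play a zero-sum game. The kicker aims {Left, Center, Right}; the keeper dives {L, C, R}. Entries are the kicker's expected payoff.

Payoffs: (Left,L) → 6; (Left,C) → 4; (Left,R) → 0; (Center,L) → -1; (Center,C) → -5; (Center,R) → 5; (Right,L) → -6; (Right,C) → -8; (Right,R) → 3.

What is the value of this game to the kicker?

10/7

Row minima: Left → 0, Center → -5, Right → -8; maximin = 0.
Column maxima: L → 6, C → 4, R → 5; minimax = 4.
0 ≠ 4, so there is no saddle point; optimal play is mixed.
Right is strictly dominated by Center, so the kicker never plays it.
L is strictly dominated by C (it gives the kicker strictly more in every row), so the keeper never plays it.
On the remaining 2×2 (Left, Center vs C, R):
Let the kicker play Left with probability p. Expected payoff against C: 4p + (-5)(1−p) = 9p − 5; against R: 0p + 5(1−p) = −5p + 5.
Setting these equal: 9p − 5 = −5p + 5 ⇒ 14p = 10 ⇒ p = 5/7, and the value is (9)·(5/7) − 5 = 10/7.
For the keeper: with q = P(C), equating Left's and Center's payoffs gives 4q = −10q + 5 ⇒ q = 5/14.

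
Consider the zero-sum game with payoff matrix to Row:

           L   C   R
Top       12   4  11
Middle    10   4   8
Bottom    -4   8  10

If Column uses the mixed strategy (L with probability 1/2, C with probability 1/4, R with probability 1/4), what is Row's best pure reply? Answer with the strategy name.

Top

Expected payoff of Top: (1/2)·12 + (1/4)·4 + (1/4)·11 = 39/4.
Expected payoff of Middle: (1/2)·10 + (1/4)·4 + (1/4)·8 = 8.
Expected payoff of Bottom: (1/2)·(-4) + (1/4)·8 + (1/4)·10 = 5/2.
The largest is 39/4, so Row's best response is Top.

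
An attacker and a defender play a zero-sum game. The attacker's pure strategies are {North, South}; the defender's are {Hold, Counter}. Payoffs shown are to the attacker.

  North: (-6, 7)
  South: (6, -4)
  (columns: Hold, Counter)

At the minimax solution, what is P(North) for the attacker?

Row minima: North → -6, South → -4; maximin = -4.
Column maxima: Hold → 6, Counter → 7; minimax = 6.
-4 ≠ 6, so there is no saddle point; optimal play is mixed.
Let the attacker play North with probability p. Expected payoff against Hold: (-6)p + 6(1−p) = −12p + 6; against Counter: 7p + (-4)(1−p) = 11p − 4.
Setting these equal: −12p + 6 = 11p − 4 ⇒ −23p = -10 ⇒ p = 10/23, and the value is (-12)·(10/23) + 6 = 18/23.
For the defender: with q = P(Hold), equating North's and South's payoffs gives −13q + 7 = 10q − 4 ⇒ q = 11/23.

10/23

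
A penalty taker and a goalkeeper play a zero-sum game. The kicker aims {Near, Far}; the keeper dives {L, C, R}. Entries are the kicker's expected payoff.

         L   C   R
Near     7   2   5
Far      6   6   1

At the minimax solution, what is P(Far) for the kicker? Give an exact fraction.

3/8

Row minima: Near → 2, Far → 1; maximin = 2.
Column maxima: L → 7, C → 6, R → 5; minimax = 5.
2 ≠ 5, so there is no saddle point; optimal play is mixed.
L is strictly dominated by R (it gives the kicker strictly more in every row), so the keeper never plays it.
On the remaining 2×2 (Near, Far vs C, R):
Let the kicker play Near with probability p. Expected payoff against C: 2p + 6(1−p) = −4p + 6; against R: 5p + 1(1−p) = 4p + 1.
Setting these equal: −4p + 6 = 4p + 1 ⇒ −8p = -5 ⇒ p = 5/8, and the value is (-4)·(5/8) + 6 = 7/2.
For the keeper: with q = P(C), equating Near's and Far's payoffs gives −3q + 5 = 5q + 1 ⇒ q = 1/2.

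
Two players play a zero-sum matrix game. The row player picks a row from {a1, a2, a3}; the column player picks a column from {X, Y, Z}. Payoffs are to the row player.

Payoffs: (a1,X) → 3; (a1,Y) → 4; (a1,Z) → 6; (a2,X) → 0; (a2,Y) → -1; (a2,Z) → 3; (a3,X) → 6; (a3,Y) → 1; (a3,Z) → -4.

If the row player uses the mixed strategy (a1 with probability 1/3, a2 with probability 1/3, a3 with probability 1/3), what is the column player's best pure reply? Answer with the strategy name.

Y

If the column player plays X, the row player's expected payoff is (1/3)·3 + (1/3)·0 + (1/3)·6 = 3.
If the column player plays Y, the row player's expected payoff is (1/3)·4 + (1/3)·(-1) + (1/3)·1 = 4/3.
If the column player plays Z, the row player's expected payoff is (1/3)·6 + (1/3)·3 + (1/3)·(-4) = 5/3.
The column player minimizes the row player's payoff; the smallest is 4/3, so the best response is Y.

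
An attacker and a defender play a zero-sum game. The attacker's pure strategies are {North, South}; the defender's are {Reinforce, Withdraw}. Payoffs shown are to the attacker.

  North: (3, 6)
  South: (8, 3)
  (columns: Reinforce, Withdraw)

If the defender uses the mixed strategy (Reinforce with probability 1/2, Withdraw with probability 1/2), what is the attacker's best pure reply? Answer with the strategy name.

Expected payoff of North: (1/2)·3 + (1/2)·6 = 9/2.
Expected payoff of South: (1/2)·8 + (1/2)·3 = 11/2.
The largest is 11/2, so the attacker's best response is South.

South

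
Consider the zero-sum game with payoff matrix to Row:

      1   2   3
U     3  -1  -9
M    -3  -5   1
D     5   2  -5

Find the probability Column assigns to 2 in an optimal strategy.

Row minima: U → -9, M → -5, D → -5; maximin = -5.
Column maxima: 1 → 5, 2 → 2, 3 → 1; minimax = 1.
-5 ≠ 1, so there is no saddle point; optimal play is mixed.
U is strictly dominated by D, so Row never plays it.
1 is strictly dominated by 2 (it gives Row strictly more in every row), so Column never plays it.
On the remaining 2×2 (M, D vs 2, 3):
Let Row play M with probability p. Expected payoff against 2: (-5)p + 2(1−p) = −7p + 2; against 3: 1p + (-5)(1−p) = 6p − 5.
Setting these equal: −7p + 2 = 6p − 5 ⇒ −13p = -7 ⇒ p = 7/13, and the value is (-7)·(7/13) + 2 = -23/13.
For Column: with q = P(2), equating M's and D's payoffs gives −6q + 1 = 7q − 5 ⇒ q = 6/13.

6/13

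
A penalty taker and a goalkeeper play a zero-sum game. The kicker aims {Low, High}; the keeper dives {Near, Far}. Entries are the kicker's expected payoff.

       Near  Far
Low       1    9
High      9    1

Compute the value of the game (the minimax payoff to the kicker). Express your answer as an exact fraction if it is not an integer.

Row minima: Low → 1, High → 1; maximin = 1.
Column maxima: Near → 9, Far → 9; minimax = 9.
1 ≠ 9, so there is no saddle point; optimal play is mixed.
Let the kicker play Low with probability p. Expected payoff against Near: 1p + 9(1−p) = −8p + 9; against Far: 9p + 1(1−p) = 8p + 1.
Setting these equal: −8p + 9 = 8p + 1 ⇒ −16p = -8 ⇒ p = 1/2, and the value is (-8)·(1/2) + 9 = 5.
For the keeper: with q = P(Near), equating Low's and High's payoffs gives −8q + 9 = 8q + 1 ⇒ q = 1/2.

5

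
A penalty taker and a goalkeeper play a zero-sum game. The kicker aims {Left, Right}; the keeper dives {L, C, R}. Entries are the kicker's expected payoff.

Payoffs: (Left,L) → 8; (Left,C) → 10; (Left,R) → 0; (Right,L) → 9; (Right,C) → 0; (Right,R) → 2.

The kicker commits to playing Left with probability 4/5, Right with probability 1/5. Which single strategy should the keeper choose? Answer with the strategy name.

If the keeper plays L, the kicker's expected payoff is (4/5)·8 + (1/5)·9 = 41/5.
If the keeper plays C, the kicker's expected payoff is (4/5)·10 + (1/5)·0 = 8.
If the keeper plays R, the kicker's expected payoff is (4/5)·0 + (1/5)·2 = 2/5.
The keeper minimizes the kicker's payoff; the smallest is 2/5, so the best response is R.

R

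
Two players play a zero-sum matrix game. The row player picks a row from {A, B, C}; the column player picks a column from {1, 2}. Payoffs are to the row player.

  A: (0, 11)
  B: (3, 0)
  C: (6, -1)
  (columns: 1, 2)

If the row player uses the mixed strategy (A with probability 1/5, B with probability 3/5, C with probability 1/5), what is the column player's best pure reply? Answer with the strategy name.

2

If the column player plays 1, the row player's expected payoff is (1/5)·0 + (3/5)·3 + (1/5)·6 = 3.
If the column player plays 2, the row player's expected payoff is (1/5)·11 + (3/5)·0 + (1/5)·(-1) = 2.
The column player minimizes the row player's payoff; the smallest is 2, so the best response is 2.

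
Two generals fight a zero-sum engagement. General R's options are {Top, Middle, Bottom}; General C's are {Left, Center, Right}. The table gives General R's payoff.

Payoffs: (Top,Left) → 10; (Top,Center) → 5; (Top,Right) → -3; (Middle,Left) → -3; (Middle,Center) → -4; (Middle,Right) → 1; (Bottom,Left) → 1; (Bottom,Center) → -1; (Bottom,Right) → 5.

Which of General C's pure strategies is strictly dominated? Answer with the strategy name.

Left

Center holds General R's payoff strictly below Left in every row: 5 < 10, -4 < -3, -1 < 1.
So Left is strictly dominated for General C.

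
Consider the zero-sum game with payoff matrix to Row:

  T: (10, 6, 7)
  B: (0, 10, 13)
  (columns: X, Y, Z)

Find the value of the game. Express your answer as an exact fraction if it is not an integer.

50/7

Row minima: T → 6, B → 0; maximin = 6.
Column maxima: X → 10, Y → 10, Z → 13; minimax = 10.
6 ≠ 10, so there is no saddle point; optimal play is mixed.
Z is strictly dominated by Y (it gives Row strictly more in every row), so Column never plays it.
On the remaining 2×2 (T, B vs X, Y):
Let Row play T with probability p. Expected payoff against X: 10p + 0(1−p) = 10p; against Y: 6p + 10(1−p) = −4p + 10.
Setting these equal: 10p = −4p + 10 ⇒ 14p = 10 ⇒ p = 5/7, and the value is (10)·(5/7) = 50/7.
For Column: with q = P(X), equating T's and B's payoffs gives 4q + 6 = −10q + 10 ⇒ q = 2/7.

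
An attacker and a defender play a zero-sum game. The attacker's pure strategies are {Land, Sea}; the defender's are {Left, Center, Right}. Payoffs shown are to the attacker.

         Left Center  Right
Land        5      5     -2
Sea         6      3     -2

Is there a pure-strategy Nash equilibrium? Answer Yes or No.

Yes

Row minima: Land → -2, Sea → -2; maximin = -2.
Column maxima: Left → 6, Center → 5, Right → -2; minimax = -2.
maximin = minimax = -2, so a saddle point exists.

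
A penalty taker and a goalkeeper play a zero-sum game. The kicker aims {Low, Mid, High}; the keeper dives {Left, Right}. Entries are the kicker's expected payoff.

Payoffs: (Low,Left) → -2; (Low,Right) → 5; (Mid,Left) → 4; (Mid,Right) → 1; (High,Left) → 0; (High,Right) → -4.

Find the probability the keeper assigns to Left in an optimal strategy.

2/5

Row minima: Low → -2, Mid → 1, High → -4; maximin = 1.
Column maxima: Left → 4, Right → 5; minimax = 4.
1 ≠ 4, so there is no saddle point; optimal play is mixed.
High is strictly dominated by Mid, so the kicker never plays it.
On the remaining 2×2 (Low, Mid vs Left, Right):
Let the kicker play Low with probability p. Expected payoff against Left: (-2)p + 4(1−p) = −6p + 4; against Right: 5p + 1(1−p) = 4p + 1.
Setting these equal: −6p + 4 = 4p + 1 ⇒ −10p = -3 ⇒ p = 3/10, and the value is (-6)·(3/10) + 4 = 11/5.
For the keeper: with q = P(Left), equating Low's and Mid's payoffs gives −7q + 5 = 3q + 1 ⇒ q = 2/5.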